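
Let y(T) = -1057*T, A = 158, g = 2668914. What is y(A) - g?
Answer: -2835920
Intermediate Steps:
y(A) - g = -1057*158 - 1*2668914 = -167006 - 2668914 = -2835920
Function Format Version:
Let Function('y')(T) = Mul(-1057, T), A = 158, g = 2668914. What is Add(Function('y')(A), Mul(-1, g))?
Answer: -2835920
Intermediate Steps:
Add(Function('y')(A), Mul(-1, g)) = Add(Mul(-1057, 158), Mul(-1, 2668914)) = Add(-167006, -2668914) = -2835920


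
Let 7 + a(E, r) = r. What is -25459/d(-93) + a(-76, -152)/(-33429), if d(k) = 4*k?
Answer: 283709353/4145196 ≈ 68.443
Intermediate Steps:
a(E, r) = -7 + r
-25459/d(-93) + a(-76, -152)/(-33429) = -25459/(4*(-93)) + (-7 - 152)/(-33429) = -25459/(-372) - 159*(-1/33429) = -25459*(-1/372) + 53/11143 = 25459/372 + 53/11143 = 283709353/4145196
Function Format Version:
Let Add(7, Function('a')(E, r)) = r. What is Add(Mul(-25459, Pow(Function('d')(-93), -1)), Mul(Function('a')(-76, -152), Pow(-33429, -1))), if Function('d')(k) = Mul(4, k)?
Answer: Rational(283709353, 4145196) ≈ 68.443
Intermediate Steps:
Function('a')(E, r) = Add(-7, r)
Add(Mul(-25459, Pow(Function('d')(-93), -1)), Mul(Function('a')(-76, -152), Pow(-33429, -1))) = Add(Mul(-25459, Pow(Mul(4, -93), -1)), Mul(Add(-7, -152), Pow(-33429, -1))) = Add(Mul(-25459, Pow(-372, -1)), Mul(-159, Rational(-1, 33429))) = Add(Mul(-25459, Rational(-1, 372)), Rational(53, 11143)) = Add(Rational(25459, 372), Rational(53, 11143)) = Rational(283709353, 4145196)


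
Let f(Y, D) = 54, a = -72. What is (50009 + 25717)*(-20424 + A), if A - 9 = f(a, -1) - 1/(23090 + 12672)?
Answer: -27569946592629/17881 ≈ -1.5419e+9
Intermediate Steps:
A = 2253005/35762 (A = 9 + (54 - 1/(23090 + 12672)) = 9 + (54 - 1/35762) = 9 + 1931147/35762 = 2253005/35762 ≈ 63.000)
(50009 + 25717)*(-20424 + A) = (50009 + 25717)*(-20424 + 2253005/35762) = 75726*(-728150083/35762) = -27569946592629/17881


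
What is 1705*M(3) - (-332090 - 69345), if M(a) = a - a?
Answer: 401435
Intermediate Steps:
M(a) = 0
1705*M(3) - (-332090 - 69345) = 1705*0 - (-332090 - 69345) = 0 - 1*(-401435) = 0 + 401435 = 401435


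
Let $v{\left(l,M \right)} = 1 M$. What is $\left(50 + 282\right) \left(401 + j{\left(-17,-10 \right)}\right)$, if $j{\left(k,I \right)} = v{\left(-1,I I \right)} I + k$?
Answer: $-204512$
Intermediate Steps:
$v{\left(l,M \right)} = M$
$j{\left(k,I \right)} = k + I^{3}$ ($j{\left(k,I \right)} = I I I + k = I^{2} I + k = I^{3} + k = k + I^{3}$)
$\left(50 + 282\right) \left(401 + j{\left(-17,-10 \right)}\right) = \left(50 + 282\right) \left(401 + \left(-17 + \left(-10\right)^{3}\right)\right) = 332 \left(401 - 1017\right) = 332 \left(-616\right) = -204512$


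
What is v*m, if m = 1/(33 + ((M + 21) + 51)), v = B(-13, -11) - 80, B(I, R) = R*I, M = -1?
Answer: 63/104 ≈ 0.60577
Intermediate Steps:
B(I, R) = I*R
v = 63 (v = -13*(-11) - 80 = 143 - 80 = 63)
m = 1/104 (m = 1/(33 + ((-1 + 21) + 51)) = 1/(33 + (20 + 51)) = 1/(33 + 71) = 1/104 ≈ 0.0096154)
v*m = 63*(1/104) = 63/104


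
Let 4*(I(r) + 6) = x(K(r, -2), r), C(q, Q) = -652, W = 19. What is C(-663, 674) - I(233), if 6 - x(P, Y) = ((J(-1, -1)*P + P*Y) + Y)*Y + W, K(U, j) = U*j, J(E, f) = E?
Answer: -12569189/2 ≈ -6.2846e+6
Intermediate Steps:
x(P, Y) = -13 - Y*(Y - P + P*Y) (x(P, Y) = 6 - (((-P + P*Y) + Y)*Y + 19) = 6 - ((Y - P + P*Y)*Y + 19) = 6 - (Y*(Y - P + P*Y) + 19) = 6 - (19 + Y*(Y - P + P*Y)) = 6 + (-19 - Y*(Y - P + P*Y)) = -13 - Y*(Y - P + P*Y))
I(r) = -37/4 + r³/2 - 3*r²/4 (I(r) = -6 + (-13 - r² + (r*(-2))*r - r*(-2)*r²)/4 = -6 + (-13 - r² + (-2*r)*r - (-2*r)*r²)/4 = -6 + (-13 - r² - 2*r² + 2*r³)/4 = -6 + (-13 - 3*r² + 2*r³)/4 = -6 + (-13/4 + r³/2 - 3*r²/4) = -37/4 + r³/2 - 3*r²/4)
C(-663, 674) - I(233) = -652 - (-37/4 + (½)*233³ - ¾*233²) = -652 - (-37/4 + (½)*12649337 - ¾*54289) = -652 - (-37/4 + 12649337/2 - 162867/4) = -652 - 1*12567885/2 = -652 - 12567885/2 = -12569189/2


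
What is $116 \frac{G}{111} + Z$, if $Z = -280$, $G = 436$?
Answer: $\frac{19496}{111} \approx 175.64$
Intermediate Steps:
$116 \frac{G}{111} + Z = 116 \cdot \frac{436}{111} - 280 = \frac{50576}{111} - 280 = \frac{19496}{111}$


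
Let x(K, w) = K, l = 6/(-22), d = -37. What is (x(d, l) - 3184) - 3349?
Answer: -6570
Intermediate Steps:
l = -3/11 (l = 6*(-1/22) = -3/11 ≈ -0.27273)
(x(d, l) - 3184) - 3349 = (-37 - 3184) - 3349 = -3221 - 3349 = -6570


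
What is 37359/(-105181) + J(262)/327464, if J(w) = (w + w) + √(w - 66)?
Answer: -6088570099/17221495492 ≈ -0.35354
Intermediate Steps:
J(w) = √(-66 + w) + 2*w (J(w) = 2*w + √(-66 + w) = √(-66 + w) + 2*w)
37359/(-105181) + J(262)/327464 = 37359/(-105181) + (√(-66 + 262) + 2*262)/327464 = 37359*(-1/105181) + (√196 + 524)*(1/327464) = -37359/105181 + (14 + 524)*(1/327464) = -37359/105181 + 538*(1/327464) = -37359/105181 + 269/163732 = -6088570099/17221495492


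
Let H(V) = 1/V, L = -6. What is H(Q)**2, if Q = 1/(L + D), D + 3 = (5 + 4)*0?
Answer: 81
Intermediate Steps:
D = -3 (D = -3 + (5 + 4)*0 = -3 + 9*0 = -3 + 0 = -3)
Q = -1/9 (Q = 1/(-6 - 3) = 1/(-9) = -1/9 ≈ -0.11111)
H(Q)**2 = (1/(-1/9))**2 = (-9)**2 = 81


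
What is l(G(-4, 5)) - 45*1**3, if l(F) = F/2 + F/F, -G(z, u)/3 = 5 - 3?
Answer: -47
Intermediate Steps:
G(z, u) = -6 (G(z, u) = -3*(5 - 3) = -3*2 = -6)
l(F) = 1 + F/2 (l(F) = F*(1/2) + 1 = F/2 + 1 = 1 + F/2)
l(G(-4, 5)) - 45*1**3 = (1 + (1/2)*(-6)) - 45*1**3 = (1 - 3) - 45*1 = -2 - 45 = -47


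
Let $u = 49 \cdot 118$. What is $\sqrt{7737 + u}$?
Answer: $\sqrt{13519} \approx 116.27$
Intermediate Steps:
$u = 5782$
$\sqrt{7737 + u} = \sqrt{7737 + 5782} = \sqrt{13519}$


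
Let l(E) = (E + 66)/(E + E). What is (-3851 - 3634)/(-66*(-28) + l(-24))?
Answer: -59880/14777 ≈ -4.0522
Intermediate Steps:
l(E) = (66 + E)/(2*E) (l(E) = (66 + E)/((2*E)) = (66 + E)*(1/(2*E)) = (66 + E)/(2*E))
(-3851 - 3634)/(-66*(-28) + l(-24)) = (-3851 - 3634)/(-66*(-28) + (½)*(66 - 24)/(-24)) = -7485/(1848 + (½)*(-1/24)*42) = -7485/(1848 - 7/8) = -7485/14777/8 = -7485*8/14777 = -59880/14777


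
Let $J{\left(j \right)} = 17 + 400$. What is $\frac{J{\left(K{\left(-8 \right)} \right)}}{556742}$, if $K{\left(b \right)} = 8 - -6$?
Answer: $\frac{417}{556742} \approx 0.000749$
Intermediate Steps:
$K{\left(b \right)} = 14$ ($K{\left(b \right)} = 8 + 6 = 14$)
$J{\left(j \right)} = 417$
$\frac{J{\left(K{\left(-8 \right)} \right)}}{556742} = \frac{417}{556742}$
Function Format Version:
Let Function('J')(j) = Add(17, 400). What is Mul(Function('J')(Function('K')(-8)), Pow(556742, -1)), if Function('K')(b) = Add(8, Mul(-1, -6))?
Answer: Rational(417, 556742) ≈ 0.00074900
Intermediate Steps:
Function('K')(b) = 14 (Function('K')(b) = Add(8, 6) = 14)
Function('J')(j) = 417
Mul(Function('J')(Function('K')(-8)), Pow(556742, -1)) = Mul(417, Pow(556742, -1)) = Mul(417, Rational(1, 556742)) = Rational(417, 556742)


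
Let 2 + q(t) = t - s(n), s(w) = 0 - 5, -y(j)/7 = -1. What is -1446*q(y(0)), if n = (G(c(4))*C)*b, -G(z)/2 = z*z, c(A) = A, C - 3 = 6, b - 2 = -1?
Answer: -14460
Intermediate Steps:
b = 1 (b = 2 - 1 = 1)
C = 9 (C = 3 + 6 = 9)
y(j) = 7 (y(j) = -7*(-1) = 7)
G(z) = -2*z² (G(z) = -2*z*z = -2*z²)
n = -288 (n = (-2*4²*9)*1 = (-2*16*9)*1 = -32*9*1 = -288*1 = -288)
s(w) = -5
q(t) = 3 + t (q(t) = -2 + (t - 1*(-5)) = -2 + (t + 5) = -2 + (5 + t) = 3 + t)
-1446*q(y(0)) = -1446*(3 + 7) = -1446*10 = -14460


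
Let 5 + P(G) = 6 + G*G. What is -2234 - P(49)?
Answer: -4636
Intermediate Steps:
P(G) = 1 + G**2 (P(G) = -5 + (6 + G*G) = -5 + (6 + G**2) = 1 + G**2)
-2234 - P(49) = -2234 - (1 + 49**2) = -2234 - (1 + 2401) = -2234 - 1*2402 = -2234 - 2402 = -4636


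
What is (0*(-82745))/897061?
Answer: 0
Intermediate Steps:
(0*(-82745))/897061 = 0*(1/897061) = 0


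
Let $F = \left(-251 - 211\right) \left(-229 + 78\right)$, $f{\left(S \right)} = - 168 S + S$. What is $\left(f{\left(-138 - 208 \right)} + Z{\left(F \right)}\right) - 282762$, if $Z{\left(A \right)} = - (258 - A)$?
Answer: $-155476$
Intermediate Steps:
$f{\left(S \right)} = - 167 S$
$F = 69762$ ($F = \left(-462\right) \left(-151\right) = 69762$)
$Z{\left(A \right)} = -258 + A$
$\left(f{\left(-138 - 208 \right)} + Z{\left(F \right)}\right) - 282762 = \left(- 167 \left(-138 - 208\right) + \left(-258 + 69762\right)\right) - 282762 = \left(- 167 \left(-138 - 208\right) + 69504\right) - 282762 = \left(\left(-167\right) \left(-346\right) + 69504\right) - 282762 = \left(57782 + 69504\right) - 282762 = 127286 - 282762 = -155476$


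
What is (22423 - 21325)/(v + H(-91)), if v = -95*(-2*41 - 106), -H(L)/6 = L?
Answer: 549/9203 ≈ 0.059654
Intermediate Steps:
H(L) = -6*L
v = 17860 (v = -95*(-82 - 106) = -95*(-188) = 17860)
(22423 - 21325)/(v + H(-91)) = (22423 - 21325)/(17860 - 6*(-91)) = 1098/(17860 + 546) = 1098/18406 = 1098*(1/18406) = 549/9203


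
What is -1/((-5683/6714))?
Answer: 6714/5683 ≈ 1.1814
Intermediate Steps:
-1/((-5683/6714)) = -1/((-5683*1/6714)) = -1/(-5683/6714) = -1*(-6714/5683) = 6714/5683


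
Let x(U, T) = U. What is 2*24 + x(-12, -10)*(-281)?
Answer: 3420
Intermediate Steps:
2*24 + x(-12, -10)*(-281) = 2*24 - 12*(-281) = 48 + 3372 = 3420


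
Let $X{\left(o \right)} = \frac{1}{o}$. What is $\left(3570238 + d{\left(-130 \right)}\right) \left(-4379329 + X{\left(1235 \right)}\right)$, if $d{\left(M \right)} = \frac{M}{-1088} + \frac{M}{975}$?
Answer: $- \frac{78782881307604517319}{5038800} \approx -1.5635 \cdot 10^{13}$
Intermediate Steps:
$d{\left(M \right)} = \frac{113 M}{1060800}$ ($d{\left(M \right)} = M \left(- \frac{1}{1088}\right) + M \frac{1}{975} = - \frac{M}{1088} + \frac{M}{975} = \frac{113 M}{1060800}$)
$\left(3570238 + d{\left(-130 \right)}\right) \left(-4379329 + X{\left(1235 \right)}\right) = \left(3570238 + \frac{113}{1060800} \left(-130\right)\right) \left(-4379329 + \frac{1}{1235}\right) = \left(3570238 - \frac{113}{8160}\right) \left(-4379329 + \frac{1}{1235}\right) = \frac{29133141967}{8160} \left(- \frac{5408471314}{1235}\right) = - \frac{78782881307604517319}{5038800}$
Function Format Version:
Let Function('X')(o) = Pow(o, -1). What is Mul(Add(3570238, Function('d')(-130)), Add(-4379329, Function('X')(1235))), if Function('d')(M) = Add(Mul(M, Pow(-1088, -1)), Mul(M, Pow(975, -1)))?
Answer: Rational(-78782881307604517319, 5038800) ≈ -1.5635e+13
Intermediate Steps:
Function('d')(M) = Mul(Rational(113, 1060800), M) (Function('d')(M) = Add(Mul(M, Rational(-1, 1088)), Mul(M, Rational(1, 975))) = Add(Mul(Rational(-1, 1088), M), Mul(Rational(1, 975), M)) = Mul(Rational(113, 1060800), M))
Mul(Add(3570238, Function('d')(-130)), Add(-4379329, Function('X')(1235))) = Mul(Add(3570238, Mul(Rational(113, 1060800), -130)), Add(-4379329, Pow(1235, -1))) = Mul(Add(3570238, Rational(-113, 8160)), Add(-4379329, Rational(1, 1235))) = Mul(Rational(29133141967, 8160), Rational(-5408471314, 1235)) = Rational(-78782881307604517319, 5038800)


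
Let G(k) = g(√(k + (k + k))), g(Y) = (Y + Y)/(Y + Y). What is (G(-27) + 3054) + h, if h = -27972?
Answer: -24917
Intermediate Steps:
g(Y) = 1 (g(Y) = (2*Y)/((2*Y)) = (2*Y)*(1/(2*Y)) = 1)
G(k) = 1
(G(-27) + 3054) + h = (1 + 3054) - 27972 = 3055 - 27972 = -24917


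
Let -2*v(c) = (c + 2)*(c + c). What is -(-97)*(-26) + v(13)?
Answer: -2717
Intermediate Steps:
v(c) = -c*(2 + c) (v(c) = -(c + 2)*(c + c)/2 = -(2 + c)*2*c/2 = -c*(2 + c))
-(-97)*(-26) + v(13) = -(-97)*(-26) - 1*13*(2 + 13) = -97*26 - 1*13*15 = -2522 - 195 = -2717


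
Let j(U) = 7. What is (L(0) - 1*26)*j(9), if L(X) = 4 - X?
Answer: -154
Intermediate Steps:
(L(0) - 1*26)*j(9) = ((4 - 1*0) - 1*26)*7 = ((4 + 0) - 26)*7 = (4 - 26)*7 = -22*7 = -154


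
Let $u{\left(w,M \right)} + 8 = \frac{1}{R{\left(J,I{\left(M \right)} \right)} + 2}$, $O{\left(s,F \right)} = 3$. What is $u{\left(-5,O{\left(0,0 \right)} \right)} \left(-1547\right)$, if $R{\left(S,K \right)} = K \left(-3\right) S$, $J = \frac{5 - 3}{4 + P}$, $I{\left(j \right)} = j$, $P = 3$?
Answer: $\frac{60333}{4} \approx 15083.0$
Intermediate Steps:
$J = \frac{2}{7}$ ($J = \frac{5 - 3}{4 + 3} = \frac{2}{7} \approx 0.28571$)
$R{\left(S,K \right)} = - 3 K S$
$u{\left(w,M \right)} = -8 + \frac{1}{2 - \frac{6 M}{7}}$ ($u{\left(w,M \right)} = -8 + \frac{1}{\left(-3\right) M \frac{2}{7} + 2} = -8 + \frac{1}{- \frac{6 M}{7} + 2} = -8 + \frac{1}{2 - \frac{6 M}{7}}$)
$u{\left(-5,O{\left(0,0 \right)} \right)} \left(-1547\right) = \frac{3 \left(35 - 48\right)}{2 \left(-7 + 3 \cdot 3\right)} \left(-1547\right) = \frac{3 \left(35 - 48\right)}{2 \left(-7 + 9\right)} \left(-1547\right) = \frac{3}{2} \cdot \frac{1}{2} \left(-13\right) \left(-1547\right) = \left(- \frac{39}{4}\right) \left(-1547\right) = \frac{60333}{4}$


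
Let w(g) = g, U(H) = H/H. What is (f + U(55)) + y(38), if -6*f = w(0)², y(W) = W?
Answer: 39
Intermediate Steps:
U(H) = 1
f = 0 (f = -⅙*0² = -⅙*0 = 0)
(f + U(55)) + y(38) = (0 + 1) + 38 = 1 + 38 = 39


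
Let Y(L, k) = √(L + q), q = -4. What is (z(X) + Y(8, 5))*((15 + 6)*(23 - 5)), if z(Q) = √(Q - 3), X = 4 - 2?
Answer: 756 + 378*I ≈ 756.0 + 378.0*I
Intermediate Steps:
X = 2
z(Q) = √(-3 + Q)
Y(L, k) = √(-4 + L) (Y(L, k) = √(L - 4) = √(-4 + L))
(z(X) + Y(8, 5))*((15 + 6)*(23 - 5)) = (√(-3 + 2) + √(-4 + 8))*((15 + 6)*(23 - 5)) = (√(-1) + √4)*(21*18) = (I + 2)*378 = (2 + I)*378 = 756 + 378*I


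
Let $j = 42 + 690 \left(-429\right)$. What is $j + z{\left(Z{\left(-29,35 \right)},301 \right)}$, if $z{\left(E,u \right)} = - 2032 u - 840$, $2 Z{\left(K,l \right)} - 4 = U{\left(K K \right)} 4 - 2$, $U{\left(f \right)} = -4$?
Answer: $-908440$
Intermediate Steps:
$Z{\left(K,l \right)} = -7$ ($Z{\left(K,l \right)} = 2 + \frac{\left(-4\right) 4 - 2}{2} = 2 + \frac{-16 - 2}{2} = 2 + \frac{1}{2} \left(-18\right) = 2 - 9 = -7$)
$j = -295968$ ($j = 42 - 296010 = -295968$)
$z{\left(E,u \right)} = -840 - 2032 u$
$j + z{\left(Z{\left(-29,35 \right)},301 \right)} = -295968 - 612472 = -908440$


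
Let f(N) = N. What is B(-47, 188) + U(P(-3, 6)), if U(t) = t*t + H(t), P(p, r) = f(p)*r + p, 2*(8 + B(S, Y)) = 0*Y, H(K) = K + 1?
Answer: 413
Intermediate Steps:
H(K) = 1 + K
B(S, Y) = -8 (B(S, Y) = -8 + (0*Y)/2 = -8 + (½)*0 = -8 + 0 = -8)
P(p, r) = p + p*r (P(p, r) = p*r + p = p + p*r)
U(t) = 1 + t + t² (U(t) = t*t + (1 + t) = t² + (1 + t) = 1 + t + t²)
B(-47, 188) + U(P(-3, 6)) = -8 + (1 - 3*(1 + 6) + (-3*(1 + 6))²) = -8 + (1 - 3*7 + (-3*7)²) = -8 + (1 - 21 + (-21)²) = -8 + (1 - 21 + 441) = -8 + 421 = 413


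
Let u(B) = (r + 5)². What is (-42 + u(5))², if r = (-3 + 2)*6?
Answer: 1681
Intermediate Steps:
r = -6 (r = -1*6 = -6)
u(B) = 1 (u(B) = (-6 + 5)² = (-1)² = 1)
(-42 + u(5))² = (-42 + 1)² = (-41)² = 1681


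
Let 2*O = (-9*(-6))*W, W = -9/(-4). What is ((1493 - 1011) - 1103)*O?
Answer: -150903/4 ≈ -37726.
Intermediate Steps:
W = 9/4 (W = -9*(-1/4) = 9/4 ≈ 2.2500)
O = 243/4 (O = (-9*(-6)*(9/4))/2 = (54*(9/4))/2 = (1/2)*(243/2) = 243/4 ≈ 60.750)
((1493 - 1011) - 1103)*O = ((1493 - 1011) - 1103)*(243/4) = (482 - 1103)*(243/4) = -621*243/4 = -150903/4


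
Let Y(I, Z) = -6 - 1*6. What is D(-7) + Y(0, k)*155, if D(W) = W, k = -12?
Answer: -1867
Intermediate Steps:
Y(I, Z) = -12 (Y(I, Z) = -6 - 6 = -12)
D(-7) + Y(0, k)*155 = -7 - 12*155 = -7 - 1860 = -1867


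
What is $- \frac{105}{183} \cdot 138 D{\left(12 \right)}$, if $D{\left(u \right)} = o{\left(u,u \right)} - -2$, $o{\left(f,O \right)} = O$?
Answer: $- \frac{67620}{61} \approx -1108.5$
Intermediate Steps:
$D{\left(u \right)} = 2 + u$ ($D{\left(u \right)} = u - -2 = u + 2 = 2 + u$)
$- \frac{105}{183} \cdot 138 D{\left(12 \right)} = - \frac{105}{183} \cdot 138 \left(2 + 12\right) = \left(-105\right) \frac{1}{183} \cdot 138 \cdot 14 = \left(- \frac{35}{61}\right) 138 \cdot 14 = \left(- \frac{4830}{61}\right) 14 = - \frac{67620}{61}$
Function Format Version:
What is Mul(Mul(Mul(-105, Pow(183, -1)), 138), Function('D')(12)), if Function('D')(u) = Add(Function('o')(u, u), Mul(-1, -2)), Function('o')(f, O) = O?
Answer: Rational(-67620, 61) ≈ -1108.5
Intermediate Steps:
Function('D')(u) = Add(2, u) (Function('D')(u) = Add(u, Mul(-1, -2)) = Add(u, 2) = Add(2, u))
Mul(Mul(Mul(-105, Pow(183, -1)), 138), Function('D')(12)) = Mul(Mul(Mul(-105, Pow(183, -1)), 138), Add(2, 12)) = Mul(Mul(Mul(-105, Rational(1, 183)), 138), 14) = Mul(Mul(Rational(-35, 61), 138), 14) = Mul(Rational(-4830, 61), 14) = Rational(-67620, 61)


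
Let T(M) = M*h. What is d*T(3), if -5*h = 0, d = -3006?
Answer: 0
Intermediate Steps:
h = 0 (h = -⅕*0 = 0)
T(M) = 0 (T(M) = M*0 = 0)
d*T(3) = -3006*0 = 0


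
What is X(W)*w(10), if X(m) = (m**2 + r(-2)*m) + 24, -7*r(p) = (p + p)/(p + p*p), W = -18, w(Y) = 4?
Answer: 9600/7 ≈ 1371.4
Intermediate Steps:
r(p) = -2*p/(7*(p + p**2)) (r(p) = -(p + p)/(7*(p + p*p)) = -2*p/(7*(p + p**2)))
X(m) = 24 + m**2 + 2*m/7 (X(m) = (m**2 + (-2/(7 + 7*(-2)))*m) + 24 = (m**2 + (-2/(7 - 14))*m) + 24 = (m**2 + (-2/(-7))*m) + 24 = (m**2 + (-2*(-1/7))*m) + 24 = (m**2 + 2*m/7) + 24 = 24 + m**2 + 2*m/7)
X(W)*w(10) = (24 + (-18)**2 + (2/7)*(-18))*4 = (24 + 324 - 36/7)*4 = (2400/7)*4 = 9600/7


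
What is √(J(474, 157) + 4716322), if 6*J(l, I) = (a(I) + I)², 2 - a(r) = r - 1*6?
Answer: √42446994/3 ≈ 2171.7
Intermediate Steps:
a(r) = 8 - r (a(r) = 2 - (r - 1*6) = 2 - (r - 6) = 2 - (-6 + r) = 2 + (6 - r) = 8 - r)
J(l, I) = 32/3 (J(l, I) = ((8 - I) + I)²/6 = (⅙)*8² = (⅙)*64 = 32/3)
√(J(474, 157) + 4716322) = √(32/3 + 4716322) = √(14148998/3) = √42446994/3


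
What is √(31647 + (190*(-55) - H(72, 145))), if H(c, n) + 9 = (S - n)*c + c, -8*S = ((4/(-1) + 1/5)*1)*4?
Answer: √785930/5 ≈ 177.31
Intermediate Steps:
S = 19/10 (S = -(4/(-1) + 1/5)*1*4/8 = -(4*(-1) + 1*(⅕))*1*4/8 = -(-4 + ⅕)*1*4/8 = -(-19/5*1)*4/8 = -(-19)*4/40 = -⅛*(-76/5) = 19/10 ≈ 1.9000)
H(c, n) = -9 + c + c*(19/10 - n) (H(c, n) = -9 + ((19/10 - n)*c + c) = -9 + (c*(19/10 - n) + c) = -9 + (c + c*(19/10 - n)) = -9 + c + c*(19/10 - n))
√(31647 + (190*(-55) - H(72, 145))) = √(31647 + (190*(-55) - (-9 + (29/10)*72 - 1*72*145))) = √(31647 + (-10450 - (-9 + 1044/5 - 10440))) = √(31647 + (-10450 - 1*(-51201/5))) = √(31647 + (-10450 + 51201/5)) = √(31647 - 1049/5) = √(157186/5) = √785930/5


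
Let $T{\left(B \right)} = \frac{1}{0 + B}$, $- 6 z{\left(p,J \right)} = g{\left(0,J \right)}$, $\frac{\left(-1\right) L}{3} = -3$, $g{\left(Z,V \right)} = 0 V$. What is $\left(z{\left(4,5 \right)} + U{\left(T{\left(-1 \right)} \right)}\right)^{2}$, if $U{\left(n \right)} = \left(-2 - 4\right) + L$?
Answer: $9$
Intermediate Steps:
$g{\left(Z,V \right)} = 0$
$L = 9$ ($L = \left(-3\right) \left(-3\right) = 9$)
$z{\left(p,J \right)} = 0$ ($z{\left(p,J \right)} = \left(- \frac{1}{6}\right) 0 = 0$)
$T{\left(B \right)} = \frac{1}{B}$
$U{\left(n \right)} = 3$ ($U{\left(n \right)} = \left(-2 - 4\right) + 9 = -6 + 9 = 3$)
$\left(z{\left(4,5 \right)} + U{\left(T{\left(-1 \right)} \right)}\right)^{2} = \left(0 + 3\right)^{2} = 3^{2} = 9$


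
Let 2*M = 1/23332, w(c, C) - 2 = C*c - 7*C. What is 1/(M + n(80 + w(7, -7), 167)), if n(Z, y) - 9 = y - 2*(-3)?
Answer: 46664/8492849 ≈ 0.0054945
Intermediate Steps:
w(c, C) = 2 - 7*C + C*c (w(c, C) = 2 + (C*c - 7*C) = 2 + (-7*C + C*c) = 2 - 7*C + C*c)
M = 1/46664 (M = (½)/23332 = (½)*(1/23332) = 1/46664 ≈ 2.1430e-5)
n(Z, y) = 15 + y (n(Z, y) = 9 + (y - 2*(-3)) = 9 + (y + 6) = 9 + (6 + y) = 15 + y)
1/(M + n(80 + w(7, -7), 167)) = 1/(1/46664 + (15 + 167)) = 1/(1/46664 + 182) = 1/(8492849/46664) = 46664/8492849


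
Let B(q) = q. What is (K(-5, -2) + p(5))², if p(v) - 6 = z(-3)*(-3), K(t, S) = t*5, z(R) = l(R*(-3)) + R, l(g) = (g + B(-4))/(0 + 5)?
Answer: 169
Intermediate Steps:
l(g) = -⅘ + g/5 (l(g) = (g - 4)/(0 + 5) = (-4 + g)/5 = (-4 + g)*(⅕) = -⅘ + g/5)
z(R) = -⅘ + 2*R/5 (z(R) = (-⅘ + (R*(-3))/5) + R = (-⅘ + (-3*R)/5) + R = (-⅘ - 3*R/5) + R = -⅘ + 2*R/5)
K(t, S) = 5*t
p(v) = 12 (p(v) = 6 + (-⅘ + (⅖)*(-3))*(-3) = 6 + (-⅘ - 6/5)*(-3) = 6 - 2*(-3) = 6 + 6 = 12)
(K(-5, -2) + p(5))² = (5*(-5) + 12)² = (-25 + 12)² = (-13)² = 169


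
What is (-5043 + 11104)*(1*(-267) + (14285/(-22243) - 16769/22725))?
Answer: -28352666255353/17430075 ≈ -1.6267e+6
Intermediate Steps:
(-5043 + 11104)*(1*(-267) + (14285/(-22243) - 16769/22725)) = 6061*(-267 + (14285*(-1/22243) - 16769*1/22725)) = 6061*(-267 + (-14285/22243 - 16769/22725)) = 6061*(-267 - 697619492/505472175) = 6061*(-135658690217/505472175) = -28352666255353/17430075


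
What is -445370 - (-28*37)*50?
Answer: -393570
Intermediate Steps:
-445370 - (-28*37)*50 = -445370 - (-1036)*50 = -445370 - 1*(-51800) = -445370 + 51800 = -393570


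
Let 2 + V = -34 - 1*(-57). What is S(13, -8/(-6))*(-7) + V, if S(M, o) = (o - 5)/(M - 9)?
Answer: 329/12 ≈ 27.417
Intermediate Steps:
S(M, o) = (-5 + o)/(-9 + M)
V = 21 (V = -2 + (-34 - 1*(-57)) = -2 + (-34 + 57) = -2 + 23 = 21)
S(13, -8/(-6))*(-7) + V = ((-5 - 8/(-6))/(-9 + 13))*(-7) + 21 = ((-5 - 8*(-⅙))/4)*(-7) + 21 = ((-5 + 4/3)/4)*(-7) + 21 = ((¼)*(-11/3))*(-7) + 21 = -11/12*(-7) + 21 = 77/12 + 21 = 329/12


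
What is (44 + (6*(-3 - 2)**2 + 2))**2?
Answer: 38416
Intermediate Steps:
(44 + (6*(-3 - 2)**2 + 2))**2 = (44 + (6*(-5)**2 + 2))**2 = (44 + (6*25 + 2))**2 = (44 + (150 + 2))**2 = (44 + 152)**2 = 196**2 = 38416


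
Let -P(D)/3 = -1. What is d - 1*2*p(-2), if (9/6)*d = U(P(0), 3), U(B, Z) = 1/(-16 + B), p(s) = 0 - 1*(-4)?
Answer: -314/39 ≈ -8.0513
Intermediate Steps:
P(D) = 3 (P(D) = -3*(-1) = 3)
p(s) = 4 (p(s) = 0 + 4 = 4)
d = -2/39 (d = 2/(3*(-16 + 3)) = (2/3)/(-13) = (2/3)*(-1/13) = -2/39 ≈ -0.051282)
d - 1*2*p(-2) = -2/39 - 1*2*4 = -2/39 - 2*4 = -2/39 - 1*8 = -2/39 - 8 = -314/39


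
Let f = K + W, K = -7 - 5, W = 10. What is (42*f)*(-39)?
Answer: 3276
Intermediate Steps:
K = -12
f = -2 (f = -12 + 10 = -2)
(42*f)*(-39) = (42*(-2))*(-39) = -84*(-39) = 3276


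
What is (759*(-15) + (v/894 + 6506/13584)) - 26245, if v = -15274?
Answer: -38098666511/1012008 ≈ -37647.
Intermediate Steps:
(759*(-15) + (v/894 + 6506/13584)) - 26245 = (759*(-15) + (-15274/894 + 6506/13584)) - 26245 = (-11385 + (-15274*1/894 + 6506*(1/13584))) - 26245 = (-11385 + (-7637/447 + 3253/6792)) - 26245 = (-11385 - 16805471/1012008) - 26245 = -11538516551/1012008 - 26245 = -38098666511/1012008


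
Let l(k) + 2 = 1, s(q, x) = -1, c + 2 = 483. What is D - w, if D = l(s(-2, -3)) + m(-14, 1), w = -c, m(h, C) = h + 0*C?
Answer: 466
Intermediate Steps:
c = 481 (c = -2 + 483 = 481)
m(h, C) = h (m(h, C) = h + 0 = h)
l(k) = -1 (l(k) = -2 + 1 = -1)
w = -481 (w = -1*481 = -481)
D = -15 (D = -1 - 14 = -15)
D - w = -15 - 1*(-481) = -15 + 481 = 466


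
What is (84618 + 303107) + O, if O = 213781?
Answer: 601506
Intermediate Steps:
(84618 + 303107) + O = (84618 + 303107) + 213781 = 387725 + 213781 = 601506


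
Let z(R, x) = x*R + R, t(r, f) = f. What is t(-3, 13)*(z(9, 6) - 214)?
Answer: -1963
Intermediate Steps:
z(R, x) = R + R*x (z(R, x) = R*x + R = R + R*x)
t(-3, 13)*(z(9, 6) - 214) = 13*(9*(1 + 6) - 214) = 13*(9*7 - 214) = 13*(63 - 214) = 13*(-151) = -1963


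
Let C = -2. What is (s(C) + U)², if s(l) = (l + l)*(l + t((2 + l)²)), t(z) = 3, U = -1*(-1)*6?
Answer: 4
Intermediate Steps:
U = 6 (U = 1*6 = 6)
s(l) = 2*l*(3 + l) (s(l) = (l + l)*(l + 3) = (2*l)*(3 + l) = 2*l*(3 + l))
(s(C) + U)² = (2*(-2)*(3 - 2) + 6)² = (2*(-2)*1 + 6)² = (-4 + 6)² = 2² = 4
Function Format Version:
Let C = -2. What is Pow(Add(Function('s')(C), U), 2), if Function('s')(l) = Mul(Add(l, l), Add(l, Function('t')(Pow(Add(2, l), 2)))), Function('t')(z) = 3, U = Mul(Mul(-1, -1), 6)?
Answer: 4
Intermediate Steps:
U = 6 (U = Mul(1, 6) = 6)
Function('s')(l) = Mul(2, l, Add(3, l)) (Function('s')(l) = Mul(Add(l, l), Add(l, 3)) = Mul(Mul(2, l), Add(3, l)) = Mul(2, l, Add(3, l)))
Pow(Add(Function('s')(C), U), 2) = Pow(Add(Mul(2, -2, Add(3, -2)), 6), 2) = Pow(Add(Mul(2, -2, 1), 6), 2) = Pow(Add(-4, 6), 2) = Pow(2, 2) = 4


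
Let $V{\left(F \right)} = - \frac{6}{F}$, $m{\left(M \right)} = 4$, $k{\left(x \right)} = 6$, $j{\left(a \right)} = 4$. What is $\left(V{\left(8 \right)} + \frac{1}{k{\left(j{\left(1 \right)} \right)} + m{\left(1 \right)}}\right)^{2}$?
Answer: $\frac{169}{400} \approx 0.4225$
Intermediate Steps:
$\left(V{\left(8 \right)} + \frac{1}{k{\left(j{\left(1 \right)} \right)} + m{\left(1 \right)}}\right)^{2} = \left(- \frac{6}{8} + \frac{1}{6 + 4}\right)^{2} = \left(\left(-6\right) \frac{1}{8} + \frac{1}{10}\right)^{2} = \left(- \frac{3}{4} + \frac{1}{10}\right)^{2} = \left(- \frac{13}{20}\right)^{2} = \frac{169}{400}$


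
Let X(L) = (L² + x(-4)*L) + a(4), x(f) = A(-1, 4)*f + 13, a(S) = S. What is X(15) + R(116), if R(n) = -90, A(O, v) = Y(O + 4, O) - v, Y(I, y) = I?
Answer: 394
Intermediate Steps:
A(O, v) = 4 + O - v (A(O, v) = (O + 4) - v = (4 + O) - v = 4 + O - v)
x(f) = 13 - f (x(f) = (4 - 1 - 1*4)*f + 13 = (4 - 1 - 4)*f + 13 = -f + 13 = 13 - f)
X(L) = 4 + L² + 17*L (X(L) = (L² + (13 - 1*(-4))*L) + 4 = (L² + (13 + 4)*L) + 4 = (L² + 17*L) + 4 = 4 + L² + 17*L)
X(15) + R(116) = (4 + 15² + 17*15) - 90 = (4 + 225 + 255) - 90 = 484 - 90 = 394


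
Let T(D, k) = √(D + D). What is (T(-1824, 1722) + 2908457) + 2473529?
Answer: 5381986 + 8*I*√57 ≈ 5.382e+6 + 60.399*I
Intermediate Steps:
T(D, k) = √2*√D (T(D, k) = √(2*D) = √2*√D)
(T(-1824, 1722) + 2908457) + 2473529 = (√2*√(-1824) + 2908457) + 2473529 = (√2*(4*I*√114) + 2908457) + 2473529 = (8*I*√57 + 2908457) + 2473529 = (2908457 + 8*I*√57) + 2473529 = 5381986 + 8*I*√57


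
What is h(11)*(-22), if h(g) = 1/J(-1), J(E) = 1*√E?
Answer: 22*I ≈ 22.0*I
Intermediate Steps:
J(E) = √E
h(g) = -I (h(g) = 1/(√(-1)) = 1/I = -I)
h(11)*(-22) = -I*(-22) = 22*I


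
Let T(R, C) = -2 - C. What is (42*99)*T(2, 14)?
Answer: -66528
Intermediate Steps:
(42*99)*T(2, 14) = (42*99)*(-2 - 1*14) = 4158*(-2 - 14) = 4158*(-16) = -66528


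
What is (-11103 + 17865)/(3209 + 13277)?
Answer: 3381/8243 ≈ 0.41017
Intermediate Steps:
(-11103 + 17865)/(3209 + 13277) = 6762/16486 = 6762*(1/16486) = 3381/8243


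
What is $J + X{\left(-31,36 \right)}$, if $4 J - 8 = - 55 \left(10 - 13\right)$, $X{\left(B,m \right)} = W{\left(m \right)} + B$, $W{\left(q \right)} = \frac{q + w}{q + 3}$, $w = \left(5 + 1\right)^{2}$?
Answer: $\frac{733}{52} \approx 14.096$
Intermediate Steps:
$w = 36$ ($w = 6^{2} = 36$)
$W{\left(q \right)} = \frac{36 + q}{3 + q}$ ($W{\left(q \right)} = \frac{q + 36}{q + 3} = \frac{36 + q}{3 + q}$)
$X{\left(B,m \right)} = B + \frac{36 + m}{3 + m}$ ($X{\left(B,m \right)} = \frac{36 + m}{3 + m} + B = B + \frac{36 + m}{3 + m}$)
$J = \frac{173}{4}$ ($J = 2 + \frac{\left(-55\right) \left(10 - 13\right)}{4} = 2 + \frac{\left(-55\right) \left(-3\right)}{4} = 2 + \frac{1}{4} \cdot 165 = 2 + \frac{165}{4} = \frac{173}{4} \approx 43.25$)
$J + X{\left(-31,36 \right)} = \frac{173}{4} + \frac{36 + 36 - 31 \left(3 + 36\right)}{3 + 36} = \frac{173}{4} + \frac{36 + 36 - 1209}{39} = \frac{173}{4} + \frac{1}{39} \left(-1137\right) = \frac{173}{4} - \frac{379}{13} = \frac{733}{52}$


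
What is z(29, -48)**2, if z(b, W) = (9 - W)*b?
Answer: 2732409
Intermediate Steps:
z(b, W) = b*(9 - W)
z(29, -48)**2 = (29*(9 - 1*(-48)))**2 = (29*(9 + 48))**2 = (29*57)**2 = 1653**2 = 2732409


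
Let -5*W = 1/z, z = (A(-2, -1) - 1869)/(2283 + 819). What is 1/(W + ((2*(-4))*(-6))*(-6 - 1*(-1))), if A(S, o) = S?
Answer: -9355/2242098 ≈ -0.0041724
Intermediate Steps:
z = -1871/3102 (z = (-2 - 1869)/(2283 + 819) = -1871/3102 ≈ -0.60316)
W = 3102/9355 (W = -1/(5*(-1871/3102)) = -1/5*(-3102/1871) = 3102/9355 ≈ 0.33159)
1/(W + ((2*(-4))*(-6))*(-6 - 1*(-1))) = 1/(3102/9355 + ((2*(-4))*(-6))*(-6 - 1*(-1))) = 1/(3102/9355 + (-8*(-6))*(-6 + 1)) = 1/(3102/9355 + 48*(-5)) = 1/(3102/9355 - 240) = 1/(-2242098/9355) = -9355/2242098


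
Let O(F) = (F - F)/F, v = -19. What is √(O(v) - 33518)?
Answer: I*√33518 ≈ 183.08*I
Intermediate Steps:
O(F) = 0 (O(F) = 0/F = 0)
√(O(v) - 33518) = √(0 - 33518) = √(-33518) = I*√33518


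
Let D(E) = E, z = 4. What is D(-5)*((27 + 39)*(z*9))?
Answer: -11880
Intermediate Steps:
D(-5)*((27 + 39)*(z*9)) = -5*(27 + 39)*4*9 = -330*36 = -5*2376 = -11880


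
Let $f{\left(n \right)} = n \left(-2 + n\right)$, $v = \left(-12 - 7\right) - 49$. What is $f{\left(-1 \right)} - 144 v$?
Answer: $9795$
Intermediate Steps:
$v = -68$ ($v = -19 - 49 = -68$)
$f{\left(-1 \right)} - 144 v = - (-2 - 1) - -9792 = \left(-1\right) \left(-3\right) + 9792 = 3 + 9792 = 9795$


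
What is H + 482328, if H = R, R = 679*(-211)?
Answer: 339059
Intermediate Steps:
R = -143269
H = -143269
H + 482328 = -143269 + 482328 = 339059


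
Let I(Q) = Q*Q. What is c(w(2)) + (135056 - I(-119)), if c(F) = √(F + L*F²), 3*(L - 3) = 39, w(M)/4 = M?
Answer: 120895 + 2*√258 ≈ 1.2093e+5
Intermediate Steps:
w(M) = 4*M
I(Q) = Q²
L = 16 (L = 3 + (⅓)*39 = 3 + 13 = 16)
c(F) = √(F + 16*F²)
c(w(2)) + (135056 - I(-119)) = √((4*2)*(1 + 16*(4*2))) + (135056 - 1*(-119)²) = √(8*(1 + 16*8)) + (135056 - 1*14161) = √(8*(1 + 128)) + (135056 - 14161) = √(8*129) + 120895 = √1032 + 120895 = 2*√258 + 120895 = 120895 + 2*√258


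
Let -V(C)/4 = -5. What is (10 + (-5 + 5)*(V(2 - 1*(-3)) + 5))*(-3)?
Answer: -30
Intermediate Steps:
V(C) = 20 (V(C) = -4*(-5) = 20)
(10 + (-5 + 5)*(V(2 - 1*(-3)) + 5))*(-3) = (10 + (-5 + 5)*(20 + 5))*(-3) = (10 + 0*25)*(-3) = (10 + 0)*(-3) = 10*(-3) = -30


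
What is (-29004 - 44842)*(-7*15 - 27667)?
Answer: 2050851112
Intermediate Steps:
(-29004 - 44842)*(-7*15 - 27667) = -73846*(-105 - 27667) = -73846*(-27772) = 2050851112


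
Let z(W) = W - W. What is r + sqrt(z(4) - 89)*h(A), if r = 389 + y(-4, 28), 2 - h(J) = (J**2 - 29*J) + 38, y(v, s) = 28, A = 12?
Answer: 417 + 168*I*sqrt(89) ≈ 417.0 + 1584.9*I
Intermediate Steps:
z(W) = 0
h(J) = -36 - J**2 + 29*J (h(J) = 2 - ((J**2 - 29*J) + 38) = 2 - (38 + J**2 - 29*J) = 2 + (-38 - J**2 + 29*J) = -36 - J**2 + 29*J)
r = 417 (r = 389 + 28 = 417)
r + sqrt(z(4) - 89)*h(A) = 417 + sqrt(0 - 89)*(-36 - 1*12**2 + 29*12) = 417 + sqrt(-89)*(-36 - 1*144 + 348) = 417 + (I*sqrt(89))*(-36 - 144 + 348) = 417 + (I*sqrt(89))*168 = 417 + 168*I*sqrt(89)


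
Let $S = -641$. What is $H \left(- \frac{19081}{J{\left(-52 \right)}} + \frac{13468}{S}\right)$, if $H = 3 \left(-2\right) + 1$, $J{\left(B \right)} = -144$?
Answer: $- \frac{51457645}{92304} \approx -557.48$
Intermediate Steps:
$H = -5$ ($H = -6 + 1 = -5$)
$H \left(- \frac{19081}{J{\left(-52 \right)}} + \frac{13468}{S}\right) = - 5 \left(- \frac{19081}{-144} + \frac{13468}{-641}\right) = - 5 \left(\left(-19081\right) \left(- \frac{1}{144}\right) + 13468 \left(- \frac{1}{641}\right)\right) = - 5 \left(\frac{19081}{144} - \frac{13468}{641}\right) = \left(-5\right) \frac{10291529}{92304} = - \frac{51457645}{92304}$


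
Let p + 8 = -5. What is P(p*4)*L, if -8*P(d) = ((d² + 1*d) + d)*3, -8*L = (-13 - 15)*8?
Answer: -27300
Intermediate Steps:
p = -13 (p = -8 - 5 = -13)
L = 28 (L = -(-13 - 15)*8/8 = -(-7)*8/2 = -⅛*(-224) = 28)
P(d) = -3*d/4 - 3*d²/8 (P(d) = -((d² + 1*d) + d)*3/8 = -((d² + d) + d)*3/8 = -((d + d²) + d)*3/8 = -(d² + 2*d)*3/8 = -(3*d² + 6*d)/8 = -3*d/4 - 3*d²/8)
P(p*4)*L = -3*(-13*4)*(2 - 13*4)/8*28 = -3/8*(-52)*(2 - 52)*28 = -3/8*(-52)*(-50)*28 = -975*28 = -27300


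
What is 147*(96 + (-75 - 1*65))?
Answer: -6468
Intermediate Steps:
147*(96 + (-75 - 1*65)) = 147*(96 + (-75 - 65)) = 147*(96 - 140) = 147*(-44) = -6468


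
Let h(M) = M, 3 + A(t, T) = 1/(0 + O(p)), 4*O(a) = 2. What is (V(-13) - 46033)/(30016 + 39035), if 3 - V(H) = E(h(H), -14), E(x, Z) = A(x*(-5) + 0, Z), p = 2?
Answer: -15343/23017 ≈ -0.66659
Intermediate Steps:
O(a) = ½ (O(a) = (¼)*2 = ½)
A(t, T) = -1 (A(t, T) = -3 + 1/(0 + ½) = -3 + 1/(½) = -3 + 2 = -1)
E(x, Z) = -1
V(H) = 4 (V(H) = 3 - 1*(-1) = 3 + 1 = 4)
(V(-13) - 46033)/(30016 + 39035) = (4 - 46033)/(30016 + 39035) = -46029/69051 = -46029*1/69051 = -15343/23017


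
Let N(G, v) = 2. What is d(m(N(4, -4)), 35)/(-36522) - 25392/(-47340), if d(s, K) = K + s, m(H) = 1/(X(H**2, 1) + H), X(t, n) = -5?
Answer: 38571896/72039645 ≈ 0.53543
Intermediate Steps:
m(H) = 1/(-5 + H)
d(m(N(4, -4)), 35)/(-36522) - 25392/(-47340) = (35 + 1/(-5 + 2))/(-36522) - 25392/(-47340) = (35 + 1/(-3))*(-1/36522) - 25392*(-1/47340) = (35 - 1/3)*(-1/36522) + 2116/3945 = (104/3)*(-1/36522) + 2116/3945 = -52/54783 + 2116/3945 = 38571896/72039645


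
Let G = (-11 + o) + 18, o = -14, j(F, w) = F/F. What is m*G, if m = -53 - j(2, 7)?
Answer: 378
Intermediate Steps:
j(F, w) = 1
G = -7 (G = (-11 - 14) + 18 = -25 + 18 = -7)
m = -54 (m = -53 - 1*1 = -53 - 1 = -54)
m*G = -54*(-7) = 378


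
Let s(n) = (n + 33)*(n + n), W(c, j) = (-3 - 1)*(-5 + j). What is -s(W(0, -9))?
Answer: -9968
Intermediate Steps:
W(c, j) = 20 - 4*j (W(c, j) = -4*(-5 + j) = 20 - 4*j)
s(n) = 2*n*(33 + n) (s(n) = (33 + n)*(2*n) = 2*n*(33 + n))
-s(W(0, -9)) = -2*(20 - 4*(-9))*(33 + (20 - 4*(-9))) = -2*(20 + 36)*(33 + (20 + 36)) = -2*56*(33 + 56) = -2*56*89 = -1*9968 = -9968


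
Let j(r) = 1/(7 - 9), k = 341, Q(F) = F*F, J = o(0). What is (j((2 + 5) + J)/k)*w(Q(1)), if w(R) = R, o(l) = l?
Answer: -1/682 ≈ -0.0014663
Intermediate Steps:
J = 0
Q(F) = F²
j(r) = -½ (j(r) = 1/(-2) = -½)
(j((2 + 5) + J)/k)*w(Q(1)) = -½/341*1² = -½*1/341*1 = -1/682*1 = -1/682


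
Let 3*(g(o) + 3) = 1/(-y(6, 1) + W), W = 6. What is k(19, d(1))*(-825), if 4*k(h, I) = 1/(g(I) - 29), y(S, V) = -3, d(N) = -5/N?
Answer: 22275/3452 ≈ 6.4528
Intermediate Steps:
g(o) = -80/27 (g(o) = -3 + 1/(3*(-1*(-3) + 6)) = -3 + 1/(3*(3 + 6)) = -3 + (⅓)/9 = -3 + (⅓)*(⅑) = -3 + 1/27 = -80/27)
k(h, I) = -27/3452 (k(h, I) = 1/(4*(-80/27 - 29)) = 1/(4*(-863/27)) = (¼)*(-27/863) = -27/3452)
k(19, d(1))*(-825) = -27/3452*(-825) = 22275/3452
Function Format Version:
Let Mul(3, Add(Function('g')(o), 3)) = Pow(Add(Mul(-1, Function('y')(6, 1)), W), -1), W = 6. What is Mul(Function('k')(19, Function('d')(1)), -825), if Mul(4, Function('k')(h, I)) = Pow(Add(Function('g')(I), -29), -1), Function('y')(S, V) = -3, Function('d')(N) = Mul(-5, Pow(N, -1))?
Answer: Rational(22275, 3452) ≈ 6.4528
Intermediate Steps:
Function('g')(o) = Rational(-80, 27) (Function('g')(o) = Add(-3, Mul(Rational(1, 3), Pow(Add(Mul(-1, -3), 6), -1))) = Add(-3, Mul(Rational(1, 3), Pow(Add(3, 6), -1))) = Add(-3, Mul(Rational(1, 3), Pow(9, -1))) = Add(-3, Mul(Rational(1, 3), Rational(1, 9))) = Add(-3, Rational(1, 27)) = Rational(-80, 27))
Function('k')(h, I) = Rational(-27, 3452) (Function('k')(h, I) = Mul(Rational(1, 4), Pow(Add(Rational(-80, 27), -29), -1)) = Mul(Rational(1, 4), Pow(Rational(-863, 27), -1)) = Mul(Rational(1, 4), Rational(-27, 863)) = Rational(-27, 3452))
Mul(Function('k')(19, Function('d')(1)), -825) = Mul(Rational(-27, 3452), -825) = Rational(22275, 3452)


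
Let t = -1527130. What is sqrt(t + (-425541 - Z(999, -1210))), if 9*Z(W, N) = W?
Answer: I*sqrt(1952782) ≈ 1397.4*I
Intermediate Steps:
Z(W, N) = W/9
sqrt(t + (-425541 - Z(999, -1210))) = sqrt(-1527130 + (-425541 - 999/9)) = sqrt(-1527130 + (-425541 - 1*111)) = sqrt(-1527130 + (-425541 - 111)) = sqrt(-1527130 - 425652) = sqrt(-1952782) = I*sqrt(1952782)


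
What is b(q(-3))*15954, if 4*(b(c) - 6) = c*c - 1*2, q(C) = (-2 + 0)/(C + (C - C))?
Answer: 268559/3 ≈ 89520.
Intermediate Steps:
q(C) = -2/C (q(C) = -2/(C + 0) = -2/C)
b(c) = 11/2 + c²/4 (b(c) = 6 + (c*c - 1*2)/4 = 6 + (c² - 2)/4 = 6 + (-2 + c²)/4 = 6 + (-½ + c²/4) = 11/2 + c²/4)
b(q(-3))*15954 = (11/2 + (-2/(-3))²/4)*15954 = (11/2 + (-2*(-⅓))²/4)*15954 = (11/2 + (⅔)²/4)*15954 = (11/2 + (¼)*(4/9))*15954 = (11/2 + ⅑)*15954 = (101/18)*15954 = 268559/3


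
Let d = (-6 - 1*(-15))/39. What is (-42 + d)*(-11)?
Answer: 5973/13 ≈ 459.46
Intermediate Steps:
d = 3/13 (d = (-6 + 15)*(1/39) = 9*(1/39) = 3/13 ≈ 0.23077)
(-42 + d)*(-11) = (-42 + 3/13)*(-11) = -543/13*(-11) = 5973/13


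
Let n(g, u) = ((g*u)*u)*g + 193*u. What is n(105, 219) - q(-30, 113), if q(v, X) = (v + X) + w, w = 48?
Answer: 528812161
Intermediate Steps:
n(g, u) = 193*u + g²*u² (n(g, u) = (g*u²)*g + 193*u = g²*u² + 193*u = 193*u + g²*u²)
q(v, X) = 48 + X + v (q(v, X) = (v + X) + 48 = (X + v) + 48 = 48 + X + v)
n(105, 219) - q(-30, 113) = 219*(193 + 219*105²) - (48 + 113 - 30) = 219*(193 + 219*11025) - 1*131 = 219*(193 + 2414475) - 131 = 219*2414668 - 131 = 528812292 - 131 = 528812161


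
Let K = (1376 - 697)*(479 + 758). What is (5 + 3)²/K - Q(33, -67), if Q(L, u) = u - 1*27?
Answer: 78952826/839923 ≈ 94.000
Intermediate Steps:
Q(L, u) = -27 + u (Q(L, u) = u - 27 = -27 + u)
K = 839923 (K = 679*1237 = 839923)
(5 + 3)²/K - Q(33, -67) = (5 + 3)²/839923 - (-27 - 67) = 8²*(1/839923) - 1*(-94) = 64*(1/839923) + 94 = 64/839923 + 94 = 78952826/839923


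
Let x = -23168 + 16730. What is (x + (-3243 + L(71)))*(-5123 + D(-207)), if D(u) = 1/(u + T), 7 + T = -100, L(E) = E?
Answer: 7729433515/157 ≈ 4.9232e+7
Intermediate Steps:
T = -107 (T = -7 - 100 = -107)
D(u) = 1/(-107 + u) (D(u) = 1/(u - 107) = 1/(-107 + u))
x = -6438
(x + (-3243 + L(71)))*(-5123 + D(-207)) = (-6438 + (-3243 + 71))*(-5123 + 1/(-107 - 207)) = (-6438 - 3172)*(-5123 + 1/(-314)) = -9610*(-5123 - 1/314) = -9610*(-1608623/314) = 7729433515/157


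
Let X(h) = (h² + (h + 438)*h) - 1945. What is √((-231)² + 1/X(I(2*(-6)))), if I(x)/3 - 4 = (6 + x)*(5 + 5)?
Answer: 2*√4856979060110/19081 ≈ 231.00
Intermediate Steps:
I(x) = 192 + 30*x (I(x) = 12 + 3*((6 + x)*(5 + 5)) = 12 + 3*((6 + x)*10) = 12 + 3*(60 + 10*x) = 12 + (180 + 30*x) = 192 + 30*x)
X(h) = -1945 + h² + h*(438 + h) (X(h) = (h² + (438 + h)*h) - 1945 = (h² + h*(438 + h)) - 1945 = -1945 + h² + h*(438 + h))
√((-231)² + 1/X(I(2*(-6)))) = √((-231)² + 1/(-1945 + 2*(192 + 30*(2*(-6)))² + 438*(192 + 30*(2*(-6))))) = √(53361 + 1/(-1945 + 2*(192 + 30*(-12))² + 438*(192 + 30*(-12)))) = √(53361 + 1/(-1945 + 2*(192 - 360)² + 438*(192 - 360))) = √(53361 + 1/(-1945 + 2*(-168)² + 438*(-168))) = √(53361 + 1/(-1945 + 2*28224 - 73584)) = √(53361 + 1/(-1945 + 56448 - 73584)) = √(53361 + 1/(-19081)) = √(53361 - 1/19081) = √(1018181240/19081) = 2*√4856979060110/19081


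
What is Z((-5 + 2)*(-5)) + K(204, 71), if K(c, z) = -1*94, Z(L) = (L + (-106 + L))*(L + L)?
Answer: -2374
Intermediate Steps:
Z(L) = 2*L*(-106 + 2*L) (Z(L) = (-106 + 2*L)*(2*L) = 2*L*(-106 + 2*L))
K(c, z) = -94
Z((-5 + 2)*(-5)) + K(204, 71) = 4*((-5 + 2)*(-5))*(-53 + (-5 + 2)*(-5)) - 94 = 4*(-3*(-5))*(-53 - 3*(-5)) - 94 = 4*15*(-53 + 15) - 94 = 4*15*(-38) - 94 = -2280 - 94 = -2374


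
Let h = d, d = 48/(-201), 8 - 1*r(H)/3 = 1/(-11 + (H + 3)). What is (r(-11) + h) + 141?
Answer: 209942/1273 ≈ 164.92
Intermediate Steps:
r(H) = 24 - 3/(-8 + H) (r(H) = 24 - 3/(-11 + (H + 3)) = 24 - 3/(-11 + (3 + H)) = 24 - 3/(-8 + H))
d = -16/67 (d = 48*(-1/201) = -16/67 ≈ -0.23881)
h = -16/67 ≈ -0.23881
(r(-11) + h) + 141 = (3*(-65 + 8*(-11))/(-8 - 11) - 16/67) + 141 = (3*(-65 - 88)/(-19) - 16/67) + 141 = (3*(-1/19)*(-153) - 16/67) + 141 = (459/19 - 16/67) + 141 = 30449/1273 + 141 = 209942/1273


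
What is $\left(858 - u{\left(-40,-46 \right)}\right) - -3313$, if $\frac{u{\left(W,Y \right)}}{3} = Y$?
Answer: $4309$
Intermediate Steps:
$u{\left(W,Y \right)} = 3 Y$
$\left(858 - u{\left(-40,-46 \right)}\right) - -3313 = \left(858 - 3 \left(-46\right)\right) - -3313 = \left(858 - -138\right) + 3313 = \left(858 + 138\right) + 3313 = 996 + 3313 = 4309$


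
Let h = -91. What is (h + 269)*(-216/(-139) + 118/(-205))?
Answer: 4962284/28495 ≈ 174.15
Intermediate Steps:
(h + 269)*(-216/(-139) + 118/(-205)) = (-91 + 269)*(-216/(-139) + 118/(-205)) = 178*(-216*(-1/139) + 118*(-1/205)) = 178*(216/139 - 118/205) = 178*(27878/28495) = 4962284/28495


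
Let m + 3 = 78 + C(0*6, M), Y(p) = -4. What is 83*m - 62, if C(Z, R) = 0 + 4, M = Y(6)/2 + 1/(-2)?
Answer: 6495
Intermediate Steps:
M = -5/2 (M = -4/2 + 1/(-2) = -4*½ + 1*(-½) = -2 - ½ = -5/2 ≈ -2.5000)
C(Z, R) = 4
m = 79 (m = -3 + (78 + 4) = -3 + 82 = 79)
83*m - 62 = 83*79 - 62 = 6557 - 62 = 6495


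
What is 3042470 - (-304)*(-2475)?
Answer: 2290070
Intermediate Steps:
3042470 - (-304)*(-2475) = 3042470 - 1*752400 = 3042470 - 752400 = 2290070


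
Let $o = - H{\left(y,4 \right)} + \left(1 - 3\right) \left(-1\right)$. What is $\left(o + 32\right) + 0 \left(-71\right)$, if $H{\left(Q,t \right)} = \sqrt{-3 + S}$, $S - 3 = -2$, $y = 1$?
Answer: $34 - i \sqrt{2} \approx 34.0 - 1.4142 i$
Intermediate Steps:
$S = 1$ ($S = 3 - 2 = 1$)
$H{\left(Q,t \right)} = i \sqrt{2}$ ($H{\left(Q,t \right)} = \sqrt{-3 + 1} = \sqrt{-2} = i \sqrt{2}$)
$o = 2 - i \sqrt{2}$ ($o = - i \sqrt{2} + \left(1 - 3\right) \left(-1\right) = - i \sqrt{2} - -2 = - i \sqrt{2} + 2 = 2 - i \sqrt{2} \approx 2.0 - 1.4142 i$)
$\left(o + 32\right) + 0 \left(-71\right) = \left(\left(2 - i \sqrt{2}\right) + 32\right) + 0 \left(-71\right) = \left(34 - i \sqrt{2}\right) + 0 = 34 - i \sqrt{2}$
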